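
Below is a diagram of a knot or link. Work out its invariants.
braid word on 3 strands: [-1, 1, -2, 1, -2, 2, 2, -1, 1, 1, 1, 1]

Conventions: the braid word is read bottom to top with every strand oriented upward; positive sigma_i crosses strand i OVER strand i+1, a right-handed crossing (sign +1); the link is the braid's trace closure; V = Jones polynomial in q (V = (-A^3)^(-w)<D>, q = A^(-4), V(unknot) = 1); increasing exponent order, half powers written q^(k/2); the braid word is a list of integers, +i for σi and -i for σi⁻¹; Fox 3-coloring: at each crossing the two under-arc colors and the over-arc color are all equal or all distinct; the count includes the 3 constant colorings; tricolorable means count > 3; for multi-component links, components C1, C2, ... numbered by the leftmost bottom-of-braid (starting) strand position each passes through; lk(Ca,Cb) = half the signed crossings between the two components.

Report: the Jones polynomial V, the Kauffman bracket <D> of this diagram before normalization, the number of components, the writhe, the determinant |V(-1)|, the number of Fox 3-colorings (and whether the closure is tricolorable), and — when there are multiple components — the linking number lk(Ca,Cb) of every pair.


V(q) = q + q^3 - q^4
bracket: -A^-4 + 1 + A^8, w = +4
1 component, writhe +4, over 12 crossings
det 3, colorings 9 of 3^12 — tricolorable
observation: the word shrinks to σ2⁻¹ σ1 σ2 σ1 σ1 σ1 after cancelling


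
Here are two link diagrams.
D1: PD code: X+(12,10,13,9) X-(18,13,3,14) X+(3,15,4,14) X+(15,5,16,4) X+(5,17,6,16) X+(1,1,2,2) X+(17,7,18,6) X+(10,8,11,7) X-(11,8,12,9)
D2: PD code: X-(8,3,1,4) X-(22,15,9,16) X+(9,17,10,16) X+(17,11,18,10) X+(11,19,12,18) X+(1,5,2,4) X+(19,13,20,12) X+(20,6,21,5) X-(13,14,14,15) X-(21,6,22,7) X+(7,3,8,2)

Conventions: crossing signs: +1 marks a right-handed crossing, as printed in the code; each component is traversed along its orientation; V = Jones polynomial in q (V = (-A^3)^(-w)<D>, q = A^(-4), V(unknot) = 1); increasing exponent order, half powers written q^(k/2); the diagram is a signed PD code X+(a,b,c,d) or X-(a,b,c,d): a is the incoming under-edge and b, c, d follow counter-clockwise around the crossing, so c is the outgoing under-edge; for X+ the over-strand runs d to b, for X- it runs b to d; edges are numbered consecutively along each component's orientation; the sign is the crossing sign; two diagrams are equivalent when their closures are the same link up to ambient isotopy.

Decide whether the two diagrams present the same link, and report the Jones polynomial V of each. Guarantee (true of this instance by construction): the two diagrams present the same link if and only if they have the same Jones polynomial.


equivalent: yes
V(D1) = -q^(1/2) - q^(3/2) - q^(5/2) + q^(9/2)  (w +5, c 9, <D> = -A^-3 + A^5 + A^9 + A^13)
V(D2) = -q^(1/2) - q^(3/2) - q^(5/2) + q^(9/2)  (w +3, c 11, <D> = -A^-9 + A^-1 + A^3 + A^7)
why: one V(q) for all 2 diagrams — one class (guaranteed)


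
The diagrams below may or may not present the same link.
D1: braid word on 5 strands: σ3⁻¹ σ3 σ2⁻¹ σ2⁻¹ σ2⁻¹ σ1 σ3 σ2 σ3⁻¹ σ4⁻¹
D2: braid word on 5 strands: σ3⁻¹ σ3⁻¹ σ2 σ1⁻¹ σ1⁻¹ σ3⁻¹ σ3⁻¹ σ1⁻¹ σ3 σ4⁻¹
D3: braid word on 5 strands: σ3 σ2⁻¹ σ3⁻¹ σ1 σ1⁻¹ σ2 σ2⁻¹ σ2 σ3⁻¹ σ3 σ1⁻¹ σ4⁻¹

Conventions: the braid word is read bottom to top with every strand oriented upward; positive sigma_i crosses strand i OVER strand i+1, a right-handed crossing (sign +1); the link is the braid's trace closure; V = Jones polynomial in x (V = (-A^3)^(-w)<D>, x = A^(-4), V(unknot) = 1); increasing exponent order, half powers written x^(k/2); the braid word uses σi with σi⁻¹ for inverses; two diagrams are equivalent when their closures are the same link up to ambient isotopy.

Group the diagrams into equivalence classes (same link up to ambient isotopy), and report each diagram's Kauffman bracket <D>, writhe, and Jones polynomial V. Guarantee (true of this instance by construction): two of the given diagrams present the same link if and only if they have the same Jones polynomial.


grouping into links: {D1} | {D2} | {D3}
V(D1) = -x^-4 + x^-3 + x^-1  (w -2, c 10, <D> = A^-2 + A^6 - A^10)
V(D2) = x^-8 - 2x^-7 + x^-6 - 2x^-5 + 2x^-4 + x^-2  [10 crossings, <D> = A^-10 + 2A^-2 - 2A^2 + A^6 - 2A^10 + A^14, w = -6]
V(D3) = 1  [12 crossings, <D> = A^-6, w = -2]
why: V(x) takes 3 values over 3 diagrams, fixing the grouping


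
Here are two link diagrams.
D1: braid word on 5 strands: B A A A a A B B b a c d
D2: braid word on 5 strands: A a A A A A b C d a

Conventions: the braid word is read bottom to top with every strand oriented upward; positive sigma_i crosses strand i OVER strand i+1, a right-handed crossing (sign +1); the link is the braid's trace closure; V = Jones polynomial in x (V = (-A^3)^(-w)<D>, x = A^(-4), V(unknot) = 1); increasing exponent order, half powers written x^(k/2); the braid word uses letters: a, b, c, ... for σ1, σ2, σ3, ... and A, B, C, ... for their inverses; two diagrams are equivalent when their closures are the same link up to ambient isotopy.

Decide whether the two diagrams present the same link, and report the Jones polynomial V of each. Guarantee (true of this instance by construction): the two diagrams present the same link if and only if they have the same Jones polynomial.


equivalent: no
V(D1) = -x^-6 + x^-5 - x^-4 + 2x^-3 - x^-2 + x^-1  (w -2, c 12, <D> = A^-2 - A^2 + 2A^6 - A^10 + A^14 - A^18)
V(D2) = -x^-4 + x^-3 + x^-1  [10 crossings, <D> = A^-2 + A^6 - A^10, w = -2]
key observation: 2 values of V(x) split the 2 diagrams


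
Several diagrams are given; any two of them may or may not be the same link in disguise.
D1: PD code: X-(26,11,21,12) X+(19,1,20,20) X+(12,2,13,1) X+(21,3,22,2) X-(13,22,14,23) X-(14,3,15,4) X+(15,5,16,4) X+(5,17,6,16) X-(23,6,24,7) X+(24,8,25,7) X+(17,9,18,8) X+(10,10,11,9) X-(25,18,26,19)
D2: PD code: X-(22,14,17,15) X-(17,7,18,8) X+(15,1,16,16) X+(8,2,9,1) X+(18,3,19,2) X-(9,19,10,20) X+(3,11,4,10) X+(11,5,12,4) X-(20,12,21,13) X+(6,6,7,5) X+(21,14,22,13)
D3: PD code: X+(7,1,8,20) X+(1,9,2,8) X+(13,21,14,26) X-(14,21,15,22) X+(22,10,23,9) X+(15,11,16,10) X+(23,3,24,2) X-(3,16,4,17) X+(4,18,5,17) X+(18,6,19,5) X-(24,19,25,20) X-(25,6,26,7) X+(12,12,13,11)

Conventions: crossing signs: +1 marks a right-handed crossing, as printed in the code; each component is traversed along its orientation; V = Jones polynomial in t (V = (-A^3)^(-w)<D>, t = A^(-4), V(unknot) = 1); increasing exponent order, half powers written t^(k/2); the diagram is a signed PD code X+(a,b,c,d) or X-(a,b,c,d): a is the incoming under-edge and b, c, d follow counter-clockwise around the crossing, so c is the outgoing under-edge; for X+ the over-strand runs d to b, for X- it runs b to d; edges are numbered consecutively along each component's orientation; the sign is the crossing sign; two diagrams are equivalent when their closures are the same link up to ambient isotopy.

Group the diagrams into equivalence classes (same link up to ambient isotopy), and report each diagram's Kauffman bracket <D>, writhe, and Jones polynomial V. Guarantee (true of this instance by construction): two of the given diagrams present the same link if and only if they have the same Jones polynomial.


equivalence classes: {D1, D2} | {D3}
D1 (bracket -A^-5 + A^-1 - A^3 + 2A^7 + A^15; 13 crossings at w = +3): V = -t^(-3/2) - 2t^(1/2) + t^(3/2) - t^(5/2) + t^(7/2)
D2 (bracket -A^-5 + A^-1 - A^3 + 2A^7 + A^15; 11 crossings at w = +3): V = -t^(-3/2) - 2t^(1/2) + t^(3/2) - t^(5/2) + t^(7/2)
V(D3) = -t^(1/2) - t^(3/2) - t^(5/2) + t^(9/2)  (w +5, c 13, <D> = -A^-3 + A^5 + A^9 + A^13)
observation: 2 classes among 3 diagrams; unequal V(t) rules out equality


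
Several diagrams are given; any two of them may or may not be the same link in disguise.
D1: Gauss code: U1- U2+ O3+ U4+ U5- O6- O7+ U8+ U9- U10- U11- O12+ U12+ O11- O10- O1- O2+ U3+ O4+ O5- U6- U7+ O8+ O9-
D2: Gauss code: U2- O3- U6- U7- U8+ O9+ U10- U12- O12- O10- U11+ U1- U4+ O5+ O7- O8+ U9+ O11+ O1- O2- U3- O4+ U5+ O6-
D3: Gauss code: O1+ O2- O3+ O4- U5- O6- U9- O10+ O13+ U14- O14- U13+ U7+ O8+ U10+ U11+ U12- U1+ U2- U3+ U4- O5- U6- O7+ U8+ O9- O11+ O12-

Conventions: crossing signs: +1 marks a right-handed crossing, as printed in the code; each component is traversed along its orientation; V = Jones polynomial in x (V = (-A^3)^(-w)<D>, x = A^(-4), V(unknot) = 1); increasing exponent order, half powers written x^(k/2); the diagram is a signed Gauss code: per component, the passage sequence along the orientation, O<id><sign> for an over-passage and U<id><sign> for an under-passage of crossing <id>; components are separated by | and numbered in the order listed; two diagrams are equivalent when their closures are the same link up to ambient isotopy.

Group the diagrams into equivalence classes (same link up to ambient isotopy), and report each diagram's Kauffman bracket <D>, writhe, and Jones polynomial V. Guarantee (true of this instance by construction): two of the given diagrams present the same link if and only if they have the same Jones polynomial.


grouping into links: {D1} | {D2, D3}
V(D1) = 1  (w 0, c 12, <D> = 1)
V(D2) = -x^-3 + 2x^-2 - 2x^-1 + 3 - 2x + 2x^2 - x^3  [12 crossings, <D> = -A^-18 + 2A^-14 - 2A^-10 + 3A^-6 - 2A^-2 + 2A^2 - A^6, w = -2]
V(D3) = -x^-3 + 2x^-2 - 2x^-1 + 3 - 2x + 2x^2 - x^3  (w 0, c 14, <D> = -A^-12 + 2A^-8 - 2A^-4 + 3 - 2A^4 + 2A^8 - A^12)
key observation: 2 values of V(x) split the 3 diagrams


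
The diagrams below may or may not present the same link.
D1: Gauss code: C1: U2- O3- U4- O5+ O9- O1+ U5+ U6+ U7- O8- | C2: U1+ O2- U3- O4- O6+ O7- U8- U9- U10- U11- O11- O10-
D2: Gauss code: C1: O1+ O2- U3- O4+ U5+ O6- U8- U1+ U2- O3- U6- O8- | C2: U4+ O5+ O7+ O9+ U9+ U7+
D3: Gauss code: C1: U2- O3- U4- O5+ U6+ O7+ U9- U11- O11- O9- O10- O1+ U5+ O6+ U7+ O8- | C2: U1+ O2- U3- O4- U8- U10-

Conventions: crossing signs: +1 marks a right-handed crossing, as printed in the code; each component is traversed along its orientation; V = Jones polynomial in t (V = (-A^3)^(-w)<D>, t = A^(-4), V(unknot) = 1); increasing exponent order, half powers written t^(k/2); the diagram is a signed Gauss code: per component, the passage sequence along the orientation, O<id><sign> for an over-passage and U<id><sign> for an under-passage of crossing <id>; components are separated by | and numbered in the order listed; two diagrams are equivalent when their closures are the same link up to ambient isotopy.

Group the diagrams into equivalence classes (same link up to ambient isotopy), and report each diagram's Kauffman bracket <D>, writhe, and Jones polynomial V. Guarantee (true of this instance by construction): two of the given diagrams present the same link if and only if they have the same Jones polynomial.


equivalence classes: {D1} | {D2} | {D3}
D1 (bracket A^-9 + A^-1 - A^3 + A^7; 11 crossings at w = -5): V = -t^(-11/2) + t^(-9/2) - t^(-7/2) - t^(-3/2)
V(D2) = t^(-7/2) - t^(-5/2) + t^(-3/2) - 2t^(-1/2) - t^(3/2)  [9 crossings, <D> = A^-3 + 2A^5 - A^9 + A^13 - A^17, w = +1]
D3 (bracket -A^-19 + A^-15 - A^-11 + 3A^-7 - 2A^-3 + 2A - A^5 + A^9; 11 crossings at w = -3): V = -t^(-9/2) + t^(-7/2) - 2t^(-5/2) + 2t^(-3/2) - 3t^(-1/2) + t^(1/2) - t^(3/2) + t^(5/2)
key observation: 3 classes among 3 diagrams; unequal V(t) rules out equality


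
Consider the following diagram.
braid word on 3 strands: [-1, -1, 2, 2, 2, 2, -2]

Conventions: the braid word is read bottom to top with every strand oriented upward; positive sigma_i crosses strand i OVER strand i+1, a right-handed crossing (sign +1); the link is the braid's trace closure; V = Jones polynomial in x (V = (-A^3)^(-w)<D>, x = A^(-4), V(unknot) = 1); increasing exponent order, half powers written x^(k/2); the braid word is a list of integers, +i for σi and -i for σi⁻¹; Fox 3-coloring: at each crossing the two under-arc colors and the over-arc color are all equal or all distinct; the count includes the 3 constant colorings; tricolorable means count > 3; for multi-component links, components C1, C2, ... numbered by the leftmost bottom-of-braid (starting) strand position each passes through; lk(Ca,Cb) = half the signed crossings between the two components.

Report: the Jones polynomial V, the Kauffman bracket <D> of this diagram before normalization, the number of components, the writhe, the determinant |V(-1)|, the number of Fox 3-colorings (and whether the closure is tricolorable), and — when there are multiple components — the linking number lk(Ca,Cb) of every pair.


V(x) = -x^(-3/2) - 2x^(1/2) + x^(3/2) - x^(5/2) + x^(7/2)
bracket: -A^-11 + A^-7 - A^-3 + 2A + A^9, w = +1
2 components, writhe +1, over 7 crossings
lk(C1,C2) = -1
det 6, colorings 9 of 3^7 — tricolorable
observation: |V(-1)| = 6: so tricolorable, since 3 divides 6


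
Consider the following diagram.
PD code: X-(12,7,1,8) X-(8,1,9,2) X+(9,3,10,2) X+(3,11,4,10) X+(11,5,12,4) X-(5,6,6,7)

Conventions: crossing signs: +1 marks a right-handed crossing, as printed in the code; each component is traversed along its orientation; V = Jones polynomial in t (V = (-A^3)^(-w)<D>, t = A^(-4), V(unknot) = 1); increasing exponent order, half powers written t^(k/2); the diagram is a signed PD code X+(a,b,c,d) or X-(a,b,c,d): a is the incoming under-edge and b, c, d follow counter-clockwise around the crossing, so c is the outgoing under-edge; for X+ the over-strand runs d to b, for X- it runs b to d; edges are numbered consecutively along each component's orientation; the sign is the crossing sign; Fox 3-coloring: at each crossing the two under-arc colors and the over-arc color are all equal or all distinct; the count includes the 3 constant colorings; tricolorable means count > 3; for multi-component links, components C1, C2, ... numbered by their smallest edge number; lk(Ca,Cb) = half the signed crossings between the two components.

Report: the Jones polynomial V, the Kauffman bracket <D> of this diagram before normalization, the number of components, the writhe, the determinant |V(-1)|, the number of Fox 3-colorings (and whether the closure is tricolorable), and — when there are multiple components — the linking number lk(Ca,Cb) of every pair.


Jones polynomial: V(t) = 1
<D> = 1; writhe 0
components 1, writhe 0 (6 crossings)
3-colorings: 3 of 3^6, det 1 — not tricolorable
note: det 1 = |V(-1)|; not divisible by 3, so not tricolorable


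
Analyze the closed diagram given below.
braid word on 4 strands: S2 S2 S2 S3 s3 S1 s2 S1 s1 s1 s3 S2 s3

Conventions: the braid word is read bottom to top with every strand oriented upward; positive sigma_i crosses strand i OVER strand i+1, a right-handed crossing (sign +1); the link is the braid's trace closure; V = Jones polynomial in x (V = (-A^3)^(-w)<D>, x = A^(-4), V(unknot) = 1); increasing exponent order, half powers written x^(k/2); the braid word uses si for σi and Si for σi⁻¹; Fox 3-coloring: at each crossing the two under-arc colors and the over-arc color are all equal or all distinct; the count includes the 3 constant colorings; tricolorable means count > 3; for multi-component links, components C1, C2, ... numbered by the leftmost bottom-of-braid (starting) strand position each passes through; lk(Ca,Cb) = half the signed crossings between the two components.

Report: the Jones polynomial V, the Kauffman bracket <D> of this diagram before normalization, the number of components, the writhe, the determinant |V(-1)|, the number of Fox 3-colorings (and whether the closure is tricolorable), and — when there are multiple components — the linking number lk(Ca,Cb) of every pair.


Jones polynomial: V(x) = x^-5 - 2x^-4 + 2x^-3 - 2x^-2 + 2x^-1 - 1 + x
<D> = -A^-7 + A^-3 - 2A + 2A^5 - 2A^9 + 2A^13 - A^17; writhe -1
components 1, writhe -1 (13 crossings)
3-colorings: 3 of 3^13, det 11 — not tricolorable
note: the span of V is 6, forcing >= 6 crossings in any diagram


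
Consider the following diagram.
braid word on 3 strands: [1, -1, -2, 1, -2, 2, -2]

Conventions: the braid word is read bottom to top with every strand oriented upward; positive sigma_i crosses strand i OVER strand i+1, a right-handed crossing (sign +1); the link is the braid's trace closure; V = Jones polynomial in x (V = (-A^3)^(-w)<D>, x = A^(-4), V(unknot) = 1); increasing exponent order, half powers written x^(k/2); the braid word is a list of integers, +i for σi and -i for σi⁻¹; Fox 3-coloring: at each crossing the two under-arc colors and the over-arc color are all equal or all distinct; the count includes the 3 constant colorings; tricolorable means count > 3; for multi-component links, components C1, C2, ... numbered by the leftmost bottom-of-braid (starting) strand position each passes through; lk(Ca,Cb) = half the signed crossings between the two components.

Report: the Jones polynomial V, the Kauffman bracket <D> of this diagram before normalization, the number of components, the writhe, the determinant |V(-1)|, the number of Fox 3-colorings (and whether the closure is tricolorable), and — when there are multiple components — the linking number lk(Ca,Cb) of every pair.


V = -x^(-5/2) - x^(-1/2)
<D> = A^-1 + A^7 (w = -1)
2 components over 7 crossings, w = -1
lk(C1,C2): -1
3 Fox colorings among 3^7, |V(-1)| = 2: not tricolorable
why: |V(-1)| = 2: so not tricolorable, since 3 does not divide 2


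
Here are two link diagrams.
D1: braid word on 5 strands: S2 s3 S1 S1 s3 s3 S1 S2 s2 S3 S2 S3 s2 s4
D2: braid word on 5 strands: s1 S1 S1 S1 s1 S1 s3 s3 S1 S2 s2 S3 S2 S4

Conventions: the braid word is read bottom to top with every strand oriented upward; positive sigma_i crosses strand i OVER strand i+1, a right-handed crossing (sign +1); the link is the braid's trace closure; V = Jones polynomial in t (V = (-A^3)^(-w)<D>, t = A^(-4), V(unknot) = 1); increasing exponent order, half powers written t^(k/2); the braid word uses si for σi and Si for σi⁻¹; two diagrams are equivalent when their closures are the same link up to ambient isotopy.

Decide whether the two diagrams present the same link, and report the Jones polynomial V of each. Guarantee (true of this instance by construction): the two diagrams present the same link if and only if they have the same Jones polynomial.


equivalent: yes
D1 (bracket A^-2 + A^6 - A^10; 14 crossings at w = -2): V = -t^-4 + t^-3 + t^-1
V(D2) = -t^-4 + t^-3 + t^-1  (w -4, c 14, <D> = A^-8 + 1 - A^4)
key observation: Markov moves rewrite D1 (14 crossings) into D2 (14)


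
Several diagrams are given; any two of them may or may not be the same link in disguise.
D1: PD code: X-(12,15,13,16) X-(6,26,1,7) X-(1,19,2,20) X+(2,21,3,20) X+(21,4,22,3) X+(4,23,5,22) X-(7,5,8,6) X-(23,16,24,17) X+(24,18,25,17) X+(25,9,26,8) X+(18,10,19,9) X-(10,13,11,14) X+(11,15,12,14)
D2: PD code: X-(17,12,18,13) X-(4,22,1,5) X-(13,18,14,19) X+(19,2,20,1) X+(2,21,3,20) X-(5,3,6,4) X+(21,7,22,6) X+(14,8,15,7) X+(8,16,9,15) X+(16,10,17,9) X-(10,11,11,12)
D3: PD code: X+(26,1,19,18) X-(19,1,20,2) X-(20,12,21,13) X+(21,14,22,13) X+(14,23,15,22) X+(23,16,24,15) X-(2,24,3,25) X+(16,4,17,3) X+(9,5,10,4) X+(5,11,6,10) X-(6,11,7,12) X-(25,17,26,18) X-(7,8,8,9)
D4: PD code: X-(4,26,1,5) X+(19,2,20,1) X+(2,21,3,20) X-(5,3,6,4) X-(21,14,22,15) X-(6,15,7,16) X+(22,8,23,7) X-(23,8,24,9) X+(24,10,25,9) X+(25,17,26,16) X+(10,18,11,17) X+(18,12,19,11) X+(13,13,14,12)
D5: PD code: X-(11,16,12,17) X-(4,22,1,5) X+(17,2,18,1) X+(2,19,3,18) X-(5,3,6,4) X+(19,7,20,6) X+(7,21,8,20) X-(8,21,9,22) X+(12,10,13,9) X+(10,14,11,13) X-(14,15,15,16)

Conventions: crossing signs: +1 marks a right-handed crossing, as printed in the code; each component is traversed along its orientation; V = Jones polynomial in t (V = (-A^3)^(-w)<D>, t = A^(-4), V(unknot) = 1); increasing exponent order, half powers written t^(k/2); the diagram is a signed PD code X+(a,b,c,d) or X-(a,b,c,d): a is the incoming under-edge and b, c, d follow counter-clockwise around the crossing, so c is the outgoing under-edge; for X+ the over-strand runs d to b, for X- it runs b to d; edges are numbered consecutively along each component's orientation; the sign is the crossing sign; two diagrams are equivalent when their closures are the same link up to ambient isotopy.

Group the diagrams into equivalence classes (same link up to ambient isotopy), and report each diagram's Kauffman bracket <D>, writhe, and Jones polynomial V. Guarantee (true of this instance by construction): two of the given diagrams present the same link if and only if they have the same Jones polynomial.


classes: {D1, D2, D3, D4, D5}
V(D1) = -t^(-3/2) + t^(-1/2) - 2t^(1/2) + t^(3/2) - 2t^(5/2) + t^(7/2)  [13 crossings, <D> = -A^-11 + 2A^-7 - A^-3 + 2A - A^5 + A^9, w = +1]
V(D2) = -t^(-3/2) + t^(-1/2) - 2t^(1/2) + t^(3/2) - 2t^(5/2) + t^(7/2)  [11 crossings, <D> = -A^-11 + 2A^-7 - A^-3 + 2A - A^5 + A^9, w = +1]
D3 (bracket -A^-11 + 2A^-7 - A^-3 + 2A - A^5 + A^9; 13 crossings at w = +1): V = -t^(-3/2) + t^(-1/2) - 2t^(1/2) + t^(3/2) - 2t^(5/2) + t^(7/2)
D4 (bracket -A^-5 + 2A^-1 - A^3 + 2A^7 - A^11 + A^15; 13 crossings at w = +3): V = -t^(-3/2) + t^(-1/2) - 2t^(1/2) + t^(3/2) - 2t^(5/2) + t^(7/2)
V(D5) = -t^(-3/2) + t^(-1/2) - 2t^(1/2) + t^(3/2) - 2t^(5/2) + t^(7/2)  (w +1, c 11, <D> = -A^-11 + 2A^-7 - A^-3 + 2A - A^5 + A^9)
note: one V(t) for all 5 diagrams — one class (guaranteed)


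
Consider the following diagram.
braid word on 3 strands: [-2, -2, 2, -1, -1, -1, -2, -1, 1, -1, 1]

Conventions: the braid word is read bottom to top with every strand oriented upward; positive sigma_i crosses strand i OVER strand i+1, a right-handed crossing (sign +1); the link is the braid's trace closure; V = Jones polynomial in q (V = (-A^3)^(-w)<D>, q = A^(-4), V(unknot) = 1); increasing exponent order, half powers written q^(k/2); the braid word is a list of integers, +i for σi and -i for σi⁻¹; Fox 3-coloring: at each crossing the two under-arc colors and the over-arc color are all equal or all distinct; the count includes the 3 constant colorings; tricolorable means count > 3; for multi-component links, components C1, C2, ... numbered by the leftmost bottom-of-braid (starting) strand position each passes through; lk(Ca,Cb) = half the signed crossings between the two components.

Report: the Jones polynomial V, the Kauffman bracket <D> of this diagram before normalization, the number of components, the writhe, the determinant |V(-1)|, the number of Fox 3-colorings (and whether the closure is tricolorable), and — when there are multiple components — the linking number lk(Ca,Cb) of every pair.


V(q) = q^(-13/2) - q^(-11/2) + q^(-9/2) - 2q^(-7/2) - q^(-3/2)
bracket: A^-9 + 2A^-1 - A^3 + A^7 - A^11, w = -5
2 components, writhe -5, over 11 crossings
lk(C1,C2) = -1
det 6, colorings 9 of 3^11 — tricolorable
observation: inverse pairs cancel, leaving σ2⁻¹ σ1⁻¹ σ1⁻¹ σ1⁻¹ σ2⁻¹


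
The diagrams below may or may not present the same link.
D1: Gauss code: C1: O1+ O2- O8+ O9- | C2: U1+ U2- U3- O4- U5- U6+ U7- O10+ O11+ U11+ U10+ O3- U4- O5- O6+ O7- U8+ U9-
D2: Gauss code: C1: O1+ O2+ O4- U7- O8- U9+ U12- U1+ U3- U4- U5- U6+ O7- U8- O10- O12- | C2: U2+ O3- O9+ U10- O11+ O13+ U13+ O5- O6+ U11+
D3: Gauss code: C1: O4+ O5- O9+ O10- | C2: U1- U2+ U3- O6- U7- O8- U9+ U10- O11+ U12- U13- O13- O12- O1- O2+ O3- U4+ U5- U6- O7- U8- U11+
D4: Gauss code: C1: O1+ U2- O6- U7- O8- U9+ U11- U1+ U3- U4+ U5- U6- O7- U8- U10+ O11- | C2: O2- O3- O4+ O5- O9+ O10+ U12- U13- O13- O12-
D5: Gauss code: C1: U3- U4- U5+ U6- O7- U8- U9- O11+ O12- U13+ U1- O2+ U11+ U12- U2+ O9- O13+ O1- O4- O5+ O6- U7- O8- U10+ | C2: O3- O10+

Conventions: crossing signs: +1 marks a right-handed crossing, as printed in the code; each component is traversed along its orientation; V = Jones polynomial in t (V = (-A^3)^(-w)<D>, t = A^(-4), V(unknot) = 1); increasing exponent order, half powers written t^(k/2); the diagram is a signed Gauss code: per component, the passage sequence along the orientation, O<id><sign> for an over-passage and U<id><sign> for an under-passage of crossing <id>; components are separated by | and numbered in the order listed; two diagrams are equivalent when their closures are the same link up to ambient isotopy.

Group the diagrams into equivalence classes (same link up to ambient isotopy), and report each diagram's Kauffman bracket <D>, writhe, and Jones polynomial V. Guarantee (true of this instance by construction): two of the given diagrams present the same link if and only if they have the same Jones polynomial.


grouping into links: {D1, D2, D3, D4, D5}
V(D1) = t^(-9/2) - t^(-5/2) - t^(-3/2) - t^(-1/2)  (w -1, c 11, <D> = A^-1 + A^3 + A^7 - A^15)
V(D2) = t^(-9/2) - t^(-5/2) - t^(-3/2) - t^(-1/2)  [13 crossings, <D> = A^-1 + A^3 + A^7 - A^15, w = -1]
V(D3) = t^(-9/2) - t^(-5/2) - t^(-3/2) - t^(-1/2)  [13 crossings, <D> = A^-13 + A^-9 + A^-5 - A^3, w = -5]
D4 (bracket A^-13 + A^-9 + A^-5 - A^3; 13 crossings at w = -5): V = t^(-9/2) - t^(-5/2) - t^(-3/2) - t^(-1/2)
V(D5) = t^(-9/2) - t^(-5/2) - t^(-3/2) - t^(-1/2)  [13 crossings, <D> = A^-7 + A^-3 + A - A^9, w = -3]
key observation: one V(t) for all 5 diagrams — one class (guaranteed)


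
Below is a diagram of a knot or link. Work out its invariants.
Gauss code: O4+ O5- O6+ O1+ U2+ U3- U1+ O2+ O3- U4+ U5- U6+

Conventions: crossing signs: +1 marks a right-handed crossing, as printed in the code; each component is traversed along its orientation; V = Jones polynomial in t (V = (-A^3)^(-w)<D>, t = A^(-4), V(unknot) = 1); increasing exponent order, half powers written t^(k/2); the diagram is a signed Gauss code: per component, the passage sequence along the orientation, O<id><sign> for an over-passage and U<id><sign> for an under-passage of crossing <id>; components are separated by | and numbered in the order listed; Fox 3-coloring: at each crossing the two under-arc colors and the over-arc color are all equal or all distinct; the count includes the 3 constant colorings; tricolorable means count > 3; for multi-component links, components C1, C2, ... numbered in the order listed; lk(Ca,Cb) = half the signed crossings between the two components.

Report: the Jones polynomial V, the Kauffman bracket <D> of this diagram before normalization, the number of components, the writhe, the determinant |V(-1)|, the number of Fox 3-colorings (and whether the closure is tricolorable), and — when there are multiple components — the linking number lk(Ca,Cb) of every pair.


V = 1
<D> = A^6 (w = +2)
1 component over 6 crossings, w = +2
3 Fox colorings among 3^6, |V(-1)| = 1: not tricolorable
why: det 1 = |V(-1)|; not divisible by 3, so not tricolorable


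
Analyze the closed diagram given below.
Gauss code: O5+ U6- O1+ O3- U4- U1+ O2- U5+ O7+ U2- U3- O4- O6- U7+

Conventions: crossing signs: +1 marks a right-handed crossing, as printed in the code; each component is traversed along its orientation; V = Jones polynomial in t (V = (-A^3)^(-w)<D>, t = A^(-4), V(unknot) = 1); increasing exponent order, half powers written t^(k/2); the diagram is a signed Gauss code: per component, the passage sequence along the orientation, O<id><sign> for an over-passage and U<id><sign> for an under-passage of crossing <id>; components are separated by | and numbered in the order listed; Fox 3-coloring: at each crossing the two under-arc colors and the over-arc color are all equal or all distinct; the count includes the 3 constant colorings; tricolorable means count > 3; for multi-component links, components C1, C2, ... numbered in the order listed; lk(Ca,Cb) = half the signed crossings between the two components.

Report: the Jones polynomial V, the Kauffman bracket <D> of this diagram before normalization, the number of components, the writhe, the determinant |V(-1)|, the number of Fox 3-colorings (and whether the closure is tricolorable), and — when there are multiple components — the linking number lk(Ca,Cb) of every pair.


V(t) = t^-4 - t^-3 + t^-2 - 2t^-1 + 2 - t + t^2
bracket: -A^-11 + A^-7 - 2A^-3 + 2A - A^5 + A^9 - A^13, w = -1
1 component, writhe -1, over 7 crossings
det 9, colorings 9 of 3^7 — tricolorable
observation: w = -1 (over 7 crossings) is diagram-only; (-A^3)^(1) removes it from V


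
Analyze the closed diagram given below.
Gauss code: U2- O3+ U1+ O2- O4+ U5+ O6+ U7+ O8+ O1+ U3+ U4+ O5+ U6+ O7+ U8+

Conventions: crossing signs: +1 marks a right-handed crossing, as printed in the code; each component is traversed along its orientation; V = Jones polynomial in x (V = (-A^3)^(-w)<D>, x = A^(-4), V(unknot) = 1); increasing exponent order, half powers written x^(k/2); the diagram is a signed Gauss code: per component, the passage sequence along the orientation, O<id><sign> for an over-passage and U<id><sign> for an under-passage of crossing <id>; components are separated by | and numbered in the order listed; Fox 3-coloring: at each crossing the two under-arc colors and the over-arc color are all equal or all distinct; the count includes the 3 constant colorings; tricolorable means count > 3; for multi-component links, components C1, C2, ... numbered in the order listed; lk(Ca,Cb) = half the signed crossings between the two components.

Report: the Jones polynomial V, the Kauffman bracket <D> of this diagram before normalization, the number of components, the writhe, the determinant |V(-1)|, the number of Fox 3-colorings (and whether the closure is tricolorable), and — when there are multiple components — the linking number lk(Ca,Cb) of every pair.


Jones polynomial: V(x) = x^2 - x^3 + 2x^4 - 2x^5 + 3x^6 - 2x^7 + x^8 - x^9
<D> = -A^-18 + A^-14 - 2A^-10 + 3A^-6 - 2A^-2 + 2A^2 - A^6 + A^10; writhe +6
components 1, writhe +6 (8 crossings)
3-colorings: 3 of 3^8, det 13 — not tricolorable
note: w = +6 shifts under R1 moves; the (-A^3)^(-6) factor cancels that in V


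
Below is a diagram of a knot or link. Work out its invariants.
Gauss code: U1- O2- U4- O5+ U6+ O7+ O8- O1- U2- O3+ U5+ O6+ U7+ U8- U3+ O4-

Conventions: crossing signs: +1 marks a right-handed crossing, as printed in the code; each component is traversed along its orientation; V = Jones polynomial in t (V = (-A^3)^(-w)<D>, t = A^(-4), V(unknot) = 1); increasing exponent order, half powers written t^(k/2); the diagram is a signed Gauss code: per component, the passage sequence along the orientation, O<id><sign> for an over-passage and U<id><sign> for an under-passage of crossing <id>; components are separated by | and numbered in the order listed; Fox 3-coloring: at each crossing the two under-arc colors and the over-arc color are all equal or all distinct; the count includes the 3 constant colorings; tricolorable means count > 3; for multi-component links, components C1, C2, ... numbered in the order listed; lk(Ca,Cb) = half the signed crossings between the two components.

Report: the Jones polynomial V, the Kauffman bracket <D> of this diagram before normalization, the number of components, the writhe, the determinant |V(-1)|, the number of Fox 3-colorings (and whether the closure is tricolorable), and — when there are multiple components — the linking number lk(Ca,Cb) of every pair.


Jones polynomial: V(t) = -t^-3 + 2t^-2 - 2t^-1 + 3 - 2t + 2t^2 - t^3
<D> = -A^-12 + 2A^-8 - 2A^-4 + 3 - 2A^4 + 2A^8 - A^12; writhe 0
components 1, writhe 0 (8 crossings)
3-colorings: 3 of 3^8, det 13 — not tricolorable
note: the span of V is 6, forcing >= 6 crossings in any diagram


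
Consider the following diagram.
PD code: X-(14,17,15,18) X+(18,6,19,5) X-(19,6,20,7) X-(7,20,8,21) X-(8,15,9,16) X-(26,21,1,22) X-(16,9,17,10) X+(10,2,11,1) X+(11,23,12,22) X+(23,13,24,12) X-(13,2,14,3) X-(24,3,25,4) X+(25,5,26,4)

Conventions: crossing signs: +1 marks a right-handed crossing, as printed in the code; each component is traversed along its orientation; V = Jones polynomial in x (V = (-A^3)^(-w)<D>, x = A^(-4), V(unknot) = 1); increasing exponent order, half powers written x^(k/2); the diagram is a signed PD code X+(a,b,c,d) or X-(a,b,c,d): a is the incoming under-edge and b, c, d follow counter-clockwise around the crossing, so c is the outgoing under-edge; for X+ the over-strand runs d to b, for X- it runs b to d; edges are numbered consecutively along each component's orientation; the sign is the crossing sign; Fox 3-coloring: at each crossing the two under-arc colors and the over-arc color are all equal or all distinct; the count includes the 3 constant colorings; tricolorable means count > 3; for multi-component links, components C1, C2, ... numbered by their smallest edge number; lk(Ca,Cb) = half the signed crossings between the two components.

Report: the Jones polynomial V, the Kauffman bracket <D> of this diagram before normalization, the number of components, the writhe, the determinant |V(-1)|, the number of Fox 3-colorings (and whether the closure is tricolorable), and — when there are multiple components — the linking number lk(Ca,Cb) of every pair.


V = x^-5 - 2x^-4 + 2x^-3 - 2x^-2 + 2x^-1 - 1 + x
<D> = -A^-13 + A^-9 - 2A^-5 + 2A^-1 - 2A^3 + 2A^7 - A^11 (w = -3)
1 component over 13 crossings, w = -3
3 Fox colorings among 3^13, |V(-1)| = 11: not tricolorable
why: V spans 6 powers of x: at least 6 crossings in any diagram


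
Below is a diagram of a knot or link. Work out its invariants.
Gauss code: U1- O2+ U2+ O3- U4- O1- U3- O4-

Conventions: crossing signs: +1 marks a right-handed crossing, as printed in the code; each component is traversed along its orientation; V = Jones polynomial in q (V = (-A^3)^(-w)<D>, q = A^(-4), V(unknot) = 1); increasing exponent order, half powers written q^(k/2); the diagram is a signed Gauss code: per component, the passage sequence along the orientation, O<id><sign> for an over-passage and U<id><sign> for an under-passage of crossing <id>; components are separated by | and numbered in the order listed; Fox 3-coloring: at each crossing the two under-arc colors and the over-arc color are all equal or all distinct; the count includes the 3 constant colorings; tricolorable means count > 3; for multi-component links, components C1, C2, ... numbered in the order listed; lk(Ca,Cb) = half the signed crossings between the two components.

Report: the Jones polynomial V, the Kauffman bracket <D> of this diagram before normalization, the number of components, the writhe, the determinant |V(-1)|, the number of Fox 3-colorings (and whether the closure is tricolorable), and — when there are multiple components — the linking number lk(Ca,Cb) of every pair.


V(q) = -q^-4 + q^-3 + q^-1
bracket: A^-2 + A^6 - A^10, w = -2
1 component, writhe -2, over 4 crossings
det 3, colorings 9 of 3^4 — tricolorable
observation: det 3 = |V(-1)|; divisible by 3, so tricolorable


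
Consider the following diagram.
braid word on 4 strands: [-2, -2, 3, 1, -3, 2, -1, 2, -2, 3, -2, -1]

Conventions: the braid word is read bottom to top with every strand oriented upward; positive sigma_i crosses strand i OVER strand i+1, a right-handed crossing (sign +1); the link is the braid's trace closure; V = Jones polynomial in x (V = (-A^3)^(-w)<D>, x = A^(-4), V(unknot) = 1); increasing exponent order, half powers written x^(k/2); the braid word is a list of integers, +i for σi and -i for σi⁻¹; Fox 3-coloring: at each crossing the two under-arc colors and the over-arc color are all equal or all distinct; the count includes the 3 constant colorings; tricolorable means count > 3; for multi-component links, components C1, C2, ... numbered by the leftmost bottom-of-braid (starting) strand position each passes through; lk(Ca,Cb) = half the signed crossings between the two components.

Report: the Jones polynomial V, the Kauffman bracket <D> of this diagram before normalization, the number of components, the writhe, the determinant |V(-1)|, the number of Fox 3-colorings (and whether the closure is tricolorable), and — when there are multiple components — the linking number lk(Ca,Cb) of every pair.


V = x^(-9/2) - x^(-5/2) - x^(-3/2) - x^(-1/2)
<D> = -A^-4 - 1 - A^4 + A^12 (w = -2)
2 components over 12 crossings, w = -2
lk(C1,C2): 0
27 Fox colorings among 3^12, |V(-1)| = 0: tricolorable
why: every pair of the 2 components has lk = 0


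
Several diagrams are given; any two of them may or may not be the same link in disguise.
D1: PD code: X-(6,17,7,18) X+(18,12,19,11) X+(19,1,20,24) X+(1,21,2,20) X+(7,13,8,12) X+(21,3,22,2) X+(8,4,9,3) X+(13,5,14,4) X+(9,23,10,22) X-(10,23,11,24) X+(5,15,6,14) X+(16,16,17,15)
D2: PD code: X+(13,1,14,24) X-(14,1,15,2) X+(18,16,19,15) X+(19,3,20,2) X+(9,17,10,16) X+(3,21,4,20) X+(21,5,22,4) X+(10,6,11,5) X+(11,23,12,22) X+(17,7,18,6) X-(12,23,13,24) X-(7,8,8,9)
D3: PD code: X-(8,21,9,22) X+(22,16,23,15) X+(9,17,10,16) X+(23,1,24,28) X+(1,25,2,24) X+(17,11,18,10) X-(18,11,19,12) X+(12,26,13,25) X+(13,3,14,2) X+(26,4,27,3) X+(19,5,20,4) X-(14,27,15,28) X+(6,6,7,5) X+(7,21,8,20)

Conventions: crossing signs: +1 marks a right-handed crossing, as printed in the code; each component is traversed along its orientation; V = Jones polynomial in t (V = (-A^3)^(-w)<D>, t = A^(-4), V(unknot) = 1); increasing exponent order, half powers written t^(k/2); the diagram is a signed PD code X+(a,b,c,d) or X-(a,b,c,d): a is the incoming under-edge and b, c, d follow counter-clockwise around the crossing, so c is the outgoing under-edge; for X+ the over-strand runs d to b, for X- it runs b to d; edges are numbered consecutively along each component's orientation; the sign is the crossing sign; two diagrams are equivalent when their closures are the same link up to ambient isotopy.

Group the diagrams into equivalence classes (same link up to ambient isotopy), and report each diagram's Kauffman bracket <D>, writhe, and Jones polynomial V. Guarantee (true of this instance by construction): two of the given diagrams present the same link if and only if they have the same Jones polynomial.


classes: {D1, D2, D3}
V(D1) = t^2 + 2t^4 - 2t^5 + t^6 - 2t^7 + t^8  [12 crossings, <D> = A^-8 - 2A^-4 + 1 - 2A^4 + 2A^8 + A^16, w = +8]
D2 (bracket A^-14 - 2A^-10 + A^-6 - 2A^-2 + 2A^2 + A^10; 12 crossings at w = +6): V = t^2 + 2t^4 - 2t^5 + t^6 - 2t^7 + t^8
D3 (bracket A^-8 - 2A^-4 + 1 - 2A^4 + 2A^8 + A^16; 14 crossings at w = +8): V = t^2 + 2t^4 - 2t^5 + t^6 - 2t^7 + t^8
note: one V(t) for all 3 diagrams — one class (guaranteed)


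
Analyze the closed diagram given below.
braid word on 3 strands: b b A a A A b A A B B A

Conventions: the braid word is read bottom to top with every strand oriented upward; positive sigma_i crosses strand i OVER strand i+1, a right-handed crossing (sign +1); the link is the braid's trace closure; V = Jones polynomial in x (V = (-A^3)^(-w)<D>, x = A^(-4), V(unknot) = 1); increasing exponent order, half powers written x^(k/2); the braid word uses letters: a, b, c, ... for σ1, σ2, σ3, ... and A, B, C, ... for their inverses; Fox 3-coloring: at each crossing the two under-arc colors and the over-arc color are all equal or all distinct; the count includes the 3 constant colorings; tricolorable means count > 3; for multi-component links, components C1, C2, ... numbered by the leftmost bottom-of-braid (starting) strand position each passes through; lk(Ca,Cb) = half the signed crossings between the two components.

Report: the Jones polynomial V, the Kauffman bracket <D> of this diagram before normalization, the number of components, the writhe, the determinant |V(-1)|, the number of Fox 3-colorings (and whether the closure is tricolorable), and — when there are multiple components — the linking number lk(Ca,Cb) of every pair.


V(x) = -x^-8 + 2x^-7 - 3x^-6 + 4x^-5 - 5x^-4 + 5x^-3 - 3x^-2 + 3x^-1 - 1
bracket: -A^-12 + 3A^-8 - 3A^-4 + 5 - 5A^4 + 4A^8 - 3A^12 + 2A^16 - A^20, w = -4
1 component, writhe -4, over 12 crossings
det 27, colorings 9 of 3^12 — tricolorable
observation: the word shrinks to σ2 σ2 σ1⁻¹ σ1⁻¹ σ2 σ1⁻¹ σ1⁻¹ σ2⁻¹ σ2⁻¹ σ1⁻¹ after cancelling


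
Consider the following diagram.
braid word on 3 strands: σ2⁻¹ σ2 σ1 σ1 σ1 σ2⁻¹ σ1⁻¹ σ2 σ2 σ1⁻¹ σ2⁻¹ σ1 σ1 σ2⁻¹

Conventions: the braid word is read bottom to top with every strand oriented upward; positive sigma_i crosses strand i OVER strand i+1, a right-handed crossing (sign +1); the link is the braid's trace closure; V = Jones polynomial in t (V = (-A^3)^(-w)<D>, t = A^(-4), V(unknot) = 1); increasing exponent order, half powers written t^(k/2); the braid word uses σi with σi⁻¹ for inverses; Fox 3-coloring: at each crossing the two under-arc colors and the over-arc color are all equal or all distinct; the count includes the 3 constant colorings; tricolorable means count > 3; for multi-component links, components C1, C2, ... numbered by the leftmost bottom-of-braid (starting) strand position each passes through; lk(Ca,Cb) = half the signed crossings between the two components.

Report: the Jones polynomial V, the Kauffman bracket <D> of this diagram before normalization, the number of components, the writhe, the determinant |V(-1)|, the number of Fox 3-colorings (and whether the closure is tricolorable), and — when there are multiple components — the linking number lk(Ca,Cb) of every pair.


Jones polynomial: V(t) = -t^-3 + t^-2 - t^-1 + 2 - t + 2t^2 - t^3 + t^4 - t^5 + t^6 - t^7
<D> = -A^-22 + A^-18 - A^-14 + A^-10 - A^-6 + 2A^-2 - A^2 + 2A^6 - A^10 + A^14 - A^18; writhe +2
components 1, writhe +2 (14 crossings)
3-colorings: 3 of 3^14, det 13 — not tricolorable
note: the span of V is 10, forcing >= 10 crossings in any diagram
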